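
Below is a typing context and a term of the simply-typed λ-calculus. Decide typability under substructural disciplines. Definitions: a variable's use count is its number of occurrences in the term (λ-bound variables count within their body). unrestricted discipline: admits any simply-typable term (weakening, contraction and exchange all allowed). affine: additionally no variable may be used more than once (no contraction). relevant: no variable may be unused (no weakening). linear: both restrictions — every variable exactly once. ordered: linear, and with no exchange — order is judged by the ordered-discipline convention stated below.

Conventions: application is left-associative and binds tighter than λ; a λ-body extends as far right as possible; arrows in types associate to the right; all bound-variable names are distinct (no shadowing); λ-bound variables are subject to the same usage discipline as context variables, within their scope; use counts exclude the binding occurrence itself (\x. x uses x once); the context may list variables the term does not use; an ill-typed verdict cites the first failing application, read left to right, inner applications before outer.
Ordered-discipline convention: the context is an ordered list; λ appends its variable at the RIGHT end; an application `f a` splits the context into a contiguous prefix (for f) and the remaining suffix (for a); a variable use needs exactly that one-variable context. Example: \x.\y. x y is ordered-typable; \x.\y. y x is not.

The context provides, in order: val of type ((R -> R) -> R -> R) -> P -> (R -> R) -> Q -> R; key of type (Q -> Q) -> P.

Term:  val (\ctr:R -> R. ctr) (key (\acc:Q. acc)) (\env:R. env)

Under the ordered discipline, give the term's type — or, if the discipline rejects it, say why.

term : Q -> R
variable uses: val: 1×; key: 1×; ctr (λ-bound): 1×; acc (λ-bound): 1×; env (λ-bound): 1×
uses in reading order: val, ctr, key, acc, env
typing: well-typed — term : Q -> R
all disciplines: ordered ✓ · linear ✓ · affine ✓ · relevant ✓ · unrestricted ✓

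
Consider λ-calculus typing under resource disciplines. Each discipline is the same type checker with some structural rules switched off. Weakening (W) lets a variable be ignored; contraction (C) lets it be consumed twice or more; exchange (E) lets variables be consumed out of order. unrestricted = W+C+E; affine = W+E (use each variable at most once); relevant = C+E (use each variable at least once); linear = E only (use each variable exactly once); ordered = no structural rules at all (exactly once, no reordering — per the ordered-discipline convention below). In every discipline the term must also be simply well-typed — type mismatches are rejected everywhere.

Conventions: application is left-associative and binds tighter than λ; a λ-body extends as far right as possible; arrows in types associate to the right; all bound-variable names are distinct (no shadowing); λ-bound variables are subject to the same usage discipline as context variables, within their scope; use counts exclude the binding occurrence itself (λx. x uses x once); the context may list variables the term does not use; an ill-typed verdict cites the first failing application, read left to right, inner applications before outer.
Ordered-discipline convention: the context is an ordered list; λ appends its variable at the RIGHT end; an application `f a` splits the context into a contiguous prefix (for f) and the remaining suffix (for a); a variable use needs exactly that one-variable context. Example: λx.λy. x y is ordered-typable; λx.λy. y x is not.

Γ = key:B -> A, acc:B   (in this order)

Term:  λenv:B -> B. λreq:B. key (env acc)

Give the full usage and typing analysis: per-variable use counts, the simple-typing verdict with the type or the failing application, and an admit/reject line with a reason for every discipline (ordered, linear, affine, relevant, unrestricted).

usage: key ×1; acc ×1; env (λ-bound) ×1; req (λ-bound) ×0
order of uses: key, env, acc
typing: the term checks, with type (B -> B) -> B -> A
ordered ✗ (req never used (weakening))
linear ✗ (req never used (weakening))
affine ✓ (none of key, acc, env, req used more than once)
relevant ✗ (req never used (weakening))
unrestricted ✓ (type-checks ((B -> B) -> B -> A) and nothing is barred)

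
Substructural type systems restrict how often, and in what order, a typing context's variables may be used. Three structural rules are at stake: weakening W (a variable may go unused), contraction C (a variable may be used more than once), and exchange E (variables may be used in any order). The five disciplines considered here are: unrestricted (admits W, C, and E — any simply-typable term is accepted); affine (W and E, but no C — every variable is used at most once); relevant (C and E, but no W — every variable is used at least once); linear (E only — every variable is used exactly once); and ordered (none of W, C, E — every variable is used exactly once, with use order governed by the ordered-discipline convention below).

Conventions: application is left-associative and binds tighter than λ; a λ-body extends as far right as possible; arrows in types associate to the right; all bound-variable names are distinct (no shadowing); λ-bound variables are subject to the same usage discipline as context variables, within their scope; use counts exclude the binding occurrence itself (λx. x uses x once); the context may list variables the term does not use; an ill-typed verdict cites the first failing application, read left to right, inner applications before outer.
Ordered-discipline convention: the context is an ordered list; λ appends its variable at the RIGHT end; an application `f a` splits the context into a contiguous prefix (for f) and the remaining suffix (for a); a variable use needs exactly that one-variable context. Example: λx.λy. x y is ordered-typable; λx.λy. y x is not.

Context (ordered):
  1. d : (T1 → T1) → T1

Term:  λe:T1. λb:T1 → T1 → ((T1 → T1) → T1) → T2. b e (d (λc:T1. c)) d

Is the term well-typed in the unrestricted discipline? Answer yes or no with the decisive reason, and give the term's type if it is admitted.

yes — simply typable at T1 → (T1 → T1 → ((T1 → T1) → T1) → T2) → T2; W, C, E all held; term : T1 → (T1 → T1 → ((T1 → T1) → T1) → T2) → T2
variable uses: d=2, e (bound)=1, b (bound)=1, c (bound)=1
use order (left to right): b, e, d, c, d
typing: well-typed — term : T1 → (T1 → T1 → ((T1 → T1) → T1) → T2) → T2
per-discipline verdicts: ordered ✗; linear ✗; affine ✗; relevant ✓; unrestricted ✓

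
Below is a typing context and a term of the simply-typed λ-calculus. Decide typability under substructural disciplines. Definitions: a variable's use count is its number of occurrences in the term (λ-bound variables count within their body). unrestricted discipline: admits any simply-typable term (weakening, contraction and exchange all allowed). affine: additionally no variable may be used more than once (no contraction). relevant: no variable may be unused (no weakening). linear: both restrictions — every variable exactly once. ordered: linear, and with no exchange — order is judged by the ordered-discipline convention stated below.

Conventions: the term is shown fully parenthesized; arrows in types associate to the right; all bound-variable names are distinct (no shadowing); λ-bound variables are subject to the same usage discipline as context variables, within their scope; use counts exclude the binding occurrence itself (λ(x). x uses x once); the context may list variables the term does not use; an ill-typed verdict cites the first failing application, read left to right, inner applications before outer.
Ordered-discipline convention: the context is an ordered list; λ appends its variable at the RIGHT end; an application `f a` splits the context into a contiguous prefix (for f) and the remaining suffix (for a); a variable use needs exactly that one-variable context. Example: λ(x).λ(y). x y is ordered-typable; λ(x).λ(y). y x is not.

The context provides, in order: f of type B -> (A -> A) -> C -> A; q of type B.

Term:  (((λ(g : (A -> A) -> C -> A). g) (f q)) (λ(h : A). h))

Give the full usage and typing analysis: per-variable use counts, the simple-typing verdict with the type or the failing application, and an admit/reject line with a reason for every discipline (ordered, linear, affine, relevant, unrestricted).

usage: f=1, q=1, g (λ-bound)=1, h (λ-bound)=1
left-to-right use order: g, f, q, h
typing: ✓ — C -> A
ordered: ✓ — single-use (f, q, g, h), ordered derivation ok
linear: ✓ — exactly-once usage across f, q, g, h
affine: ✓ — f, q, g, h: no repeats, contraction unneeded
relevant: ✓ — at least one use each (f, q, g, h)
unrestricted: ✓ — typability at C -> A is all that's needed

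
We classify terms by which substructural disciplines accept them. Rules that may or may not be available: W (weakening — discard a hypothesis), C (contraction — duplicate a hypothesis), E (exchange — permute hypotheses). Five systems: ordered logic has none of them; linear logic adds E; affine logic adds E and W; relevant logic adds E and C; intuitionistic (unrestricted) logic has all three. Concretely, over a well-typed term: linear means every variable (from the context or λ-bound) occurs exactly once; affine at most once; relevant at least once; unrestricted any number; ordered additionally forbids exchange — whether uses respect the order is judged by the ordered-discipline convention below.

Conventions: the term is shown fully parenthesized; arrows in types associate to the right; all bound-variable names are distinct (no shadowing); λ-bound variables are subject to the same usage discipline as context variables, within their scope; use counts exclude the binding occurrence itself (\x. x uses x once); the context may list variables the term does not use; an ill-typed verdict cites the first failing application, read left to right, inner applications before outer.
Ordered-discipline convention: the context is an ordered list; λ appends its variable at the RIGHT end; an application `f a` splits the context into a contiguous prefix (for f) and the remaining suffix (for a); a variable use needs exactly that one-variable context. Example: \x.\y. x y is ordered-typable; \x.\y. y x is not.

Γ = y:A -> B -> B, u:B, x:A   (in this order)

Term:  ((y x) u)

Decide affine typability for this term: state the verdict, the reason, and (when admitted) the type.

yes — no duplicate uses among y, u, x; term : B
counts: y: 1; u: 1; x: 1
uses in reading order: y, x, u
typing: well-typed at B
all disciplines: ordered ✗; linear ✓; affine ✓; relevant ✓; unrestricted ✓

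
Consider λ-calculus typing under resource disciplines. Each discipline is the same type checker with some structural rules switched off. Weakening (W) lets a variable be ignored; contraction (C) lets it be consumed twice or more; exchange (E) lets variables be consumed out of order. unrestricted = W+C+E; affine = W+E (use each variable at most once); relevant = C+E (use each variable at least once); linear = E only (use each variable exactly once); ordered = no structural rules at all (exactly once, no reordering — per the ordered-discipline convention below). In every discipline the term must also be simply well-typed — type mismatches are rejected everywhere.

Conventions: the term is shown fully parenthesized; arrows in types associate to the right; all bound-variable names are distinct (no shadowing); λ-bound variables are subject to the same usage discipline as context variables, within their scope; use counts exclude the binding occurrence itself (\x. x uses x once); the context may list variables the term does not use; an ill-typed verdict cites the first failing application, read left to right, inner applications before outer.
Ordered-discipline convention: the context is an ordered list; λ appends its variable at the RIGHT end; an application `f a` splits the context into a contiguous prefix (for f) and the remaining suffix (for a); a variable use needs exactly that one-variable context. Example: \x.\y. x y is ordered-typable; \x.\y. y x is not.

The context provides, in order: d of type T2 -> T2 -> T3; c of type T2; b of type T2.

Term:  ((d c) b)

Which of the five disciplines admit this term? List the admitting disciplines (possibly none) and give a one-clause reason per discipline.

admitting disciplines: ordered, linear, affine, relevant, unrestricted
variable uses: d=1, c=1, b=1
left-to-right use order: d, c, b
typing: ✓ — T3
ordered ✓ (d, c, b: once each, no exchange needed)
linear ✓ (exactly-once usage across d, c, b)
affine ✓ (no duplicate uses among d, c, b)
relevant ✓ (every one of d, c, b appears)
unrestricted ✓ (type-checks (T3) and nothing is barred)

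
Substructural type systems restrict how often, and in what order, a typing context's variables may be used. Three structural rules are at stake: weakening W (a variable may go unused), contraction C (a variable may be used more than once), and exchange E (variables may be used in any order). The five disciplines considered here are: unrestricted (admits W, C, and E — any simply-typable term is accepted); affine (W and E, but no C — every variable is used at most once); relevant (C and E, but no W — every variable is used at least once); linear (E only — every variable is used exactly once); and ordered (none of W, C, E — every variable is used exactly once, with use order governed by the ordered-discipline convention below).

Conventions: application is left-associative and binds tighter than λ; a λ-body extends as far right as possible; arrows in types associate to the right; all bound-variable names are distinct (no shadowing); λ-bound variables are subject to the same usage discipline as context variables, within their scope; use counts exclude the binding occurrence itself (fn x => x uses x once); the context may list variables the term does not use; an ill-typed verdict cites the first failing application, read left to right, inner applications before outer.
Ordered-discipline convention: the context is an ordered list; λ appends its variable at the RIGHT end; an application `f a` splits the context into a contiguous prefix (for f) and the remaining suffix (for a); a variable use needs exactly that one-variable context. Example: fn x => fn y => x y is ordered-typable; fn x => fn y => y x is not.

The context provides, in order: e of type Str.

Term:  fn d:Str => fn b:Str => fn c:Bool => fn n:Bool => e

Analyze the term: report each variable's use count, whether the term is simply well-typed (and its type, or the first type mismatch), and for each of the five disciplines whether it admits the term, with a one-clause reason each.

use counts: e=1; d (bound)=0; b (bound)=0; c (bound)=0; n (bound)=0
order of uses: e
typing: well-typed at Str → Str → Bool → Bool → Str
ordered: ✗ — unused: d, b, c, n — weakening required
linear: ✗ — unused: d, b, c, n — weakening required
affine: ✓ — e, d, b, c, n: no repeats, contraction unneeded
relevant: ✗ — unused: d, b, c, n — weakening required
unrestricted: ✓ — type-checks (Str → Str → Bool → Bool → Str) and nothing is barred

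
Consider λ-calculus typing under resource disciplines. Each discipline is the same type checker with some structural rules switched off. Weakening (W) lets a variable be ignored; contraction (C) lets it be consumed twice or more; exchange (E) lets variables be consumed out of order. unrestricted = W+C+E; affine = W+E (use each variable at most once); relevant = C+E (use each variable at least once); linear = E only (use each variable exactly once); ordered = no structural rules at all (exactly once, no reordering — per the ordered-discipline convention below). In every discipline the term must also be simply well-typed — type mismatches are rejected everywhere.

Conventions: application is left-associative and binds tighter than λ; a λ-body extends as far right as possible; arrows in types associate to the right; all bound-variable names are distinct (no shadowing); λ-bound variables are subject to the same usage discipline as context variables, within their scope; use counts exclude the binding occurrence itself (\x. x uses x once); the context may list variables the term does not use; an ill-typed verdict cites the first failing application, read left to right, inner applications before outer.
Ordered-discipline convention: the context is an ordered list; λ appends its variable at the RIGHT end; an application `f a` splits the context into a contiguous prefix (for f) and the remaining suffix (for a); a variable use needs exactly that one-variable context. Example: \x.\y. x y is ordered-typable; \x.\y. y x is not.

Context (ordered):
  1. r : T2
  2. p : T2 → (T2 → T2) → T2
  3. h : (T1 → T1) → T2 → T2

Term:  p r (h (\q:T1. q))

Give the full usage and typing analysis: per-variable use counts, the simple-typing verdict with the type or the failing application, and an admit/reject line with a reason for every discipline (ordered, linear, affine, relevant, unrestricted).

counts: r: 1×, p: 1×, h: 1×, q [bound]: 1×
uses in reading order: p, r, h, q
typing: well-typed at T2
ordered: ✗ — no ordered split (uses run p, r, h, q)
linear: ✓ — exactly-once usage across r, p, h, q
affine: ✓ — at most one use each (r, p, h, q)
relevant: ✓ — r, p, h, q: all used, weakening unneeded
unrestricted: ✓ — well-typed at T2; no restrictions here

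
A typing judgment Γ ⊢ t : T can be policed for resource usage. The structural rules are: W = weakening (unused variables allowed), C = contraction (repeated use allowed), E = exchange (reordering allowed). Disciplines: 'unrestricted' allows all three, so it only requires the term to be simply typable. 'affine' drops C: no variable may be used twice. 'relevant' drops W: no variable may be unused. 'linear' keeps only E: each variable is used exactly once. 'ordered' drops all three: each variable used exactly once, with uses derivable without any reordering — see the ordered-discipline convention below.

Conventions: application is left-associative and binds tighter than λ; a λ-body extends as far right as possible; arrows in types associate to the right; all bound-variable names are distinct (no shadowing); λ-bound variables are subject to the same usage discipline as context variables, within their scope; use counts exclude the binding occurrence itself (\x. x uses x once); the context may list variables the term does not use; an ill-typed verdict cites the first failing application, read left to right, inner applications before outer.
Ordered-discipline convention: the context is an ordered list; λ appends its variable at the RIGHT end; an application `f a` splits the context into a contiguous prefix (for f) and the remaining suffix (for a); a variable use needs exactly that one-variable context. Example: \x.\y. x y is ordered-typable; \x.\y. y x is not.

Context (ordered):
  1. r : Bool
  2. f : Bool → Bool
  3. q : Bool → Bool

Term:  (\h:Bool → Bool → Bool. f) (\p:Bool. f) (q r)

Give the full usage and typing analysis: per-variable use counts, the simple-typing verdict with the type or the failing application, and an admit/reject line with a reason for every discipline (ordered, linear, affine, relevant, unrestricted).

usage: r: 1×; f: 2×; q: 1×; h (λ-bound): 0×; p (λ-bound): 0×
left-to-right use order: f, f, q, r
typing: well-typed — term : Bool
ordered ✗ (needs contraction — f ×2; h, p never used (weakening))
linear ✗ (needs contraction — f ×2; h, p never used (weakening))
affine ✗ (needs contraction — f ×2)
relevant ✗ (h, p never used (weakening))
unrestricted ✓ (simply typable at Bool; W, C, E all held)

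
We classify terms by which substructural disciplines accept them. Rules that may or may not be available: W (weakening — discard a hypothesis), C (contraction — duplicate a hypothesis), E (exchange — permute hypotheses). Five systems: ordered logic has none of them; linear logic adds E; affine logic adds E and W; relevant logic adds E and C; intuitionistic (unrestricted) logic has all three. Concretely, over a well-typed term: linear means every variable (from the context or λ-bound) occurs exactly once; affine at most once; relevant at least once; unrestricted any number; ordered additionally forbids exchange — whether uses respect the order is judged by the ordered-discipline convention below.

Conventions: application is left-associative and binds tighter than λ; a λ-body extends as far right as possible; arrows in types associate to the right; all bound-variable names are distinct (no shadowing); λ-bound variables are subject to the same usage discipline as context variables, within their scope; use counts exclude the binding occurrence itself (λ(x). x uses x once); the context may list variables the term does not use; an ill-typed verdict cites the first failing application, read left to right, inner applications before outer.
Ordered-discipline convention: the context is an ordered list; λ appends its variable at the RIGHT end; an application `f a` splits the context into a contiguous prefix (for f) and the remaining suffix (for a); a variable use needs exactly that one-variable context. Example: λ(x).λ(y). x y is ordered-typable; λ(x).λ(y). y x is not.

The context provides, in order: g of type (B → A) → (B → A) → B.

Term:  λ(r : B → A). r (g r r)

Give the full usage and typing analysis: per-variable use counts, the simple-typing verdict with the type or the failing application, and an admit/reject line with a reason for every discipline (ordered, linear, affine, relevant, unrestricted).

usage: g=1; r (bound)=3
left-to-right use order: r, g, r, r
typing: well-typed — term : (B → A) → A
ordered: ✗ — uses contraction: r ×3
linear: ✗ — uses contraction: r ×3
affine: ✗ — uses contraction: r ×3
relevant: ✓ — g, r: all used, weakening unneeded
unrestricted: ✓ — simply typable at (B → A) → A; W, C, E all held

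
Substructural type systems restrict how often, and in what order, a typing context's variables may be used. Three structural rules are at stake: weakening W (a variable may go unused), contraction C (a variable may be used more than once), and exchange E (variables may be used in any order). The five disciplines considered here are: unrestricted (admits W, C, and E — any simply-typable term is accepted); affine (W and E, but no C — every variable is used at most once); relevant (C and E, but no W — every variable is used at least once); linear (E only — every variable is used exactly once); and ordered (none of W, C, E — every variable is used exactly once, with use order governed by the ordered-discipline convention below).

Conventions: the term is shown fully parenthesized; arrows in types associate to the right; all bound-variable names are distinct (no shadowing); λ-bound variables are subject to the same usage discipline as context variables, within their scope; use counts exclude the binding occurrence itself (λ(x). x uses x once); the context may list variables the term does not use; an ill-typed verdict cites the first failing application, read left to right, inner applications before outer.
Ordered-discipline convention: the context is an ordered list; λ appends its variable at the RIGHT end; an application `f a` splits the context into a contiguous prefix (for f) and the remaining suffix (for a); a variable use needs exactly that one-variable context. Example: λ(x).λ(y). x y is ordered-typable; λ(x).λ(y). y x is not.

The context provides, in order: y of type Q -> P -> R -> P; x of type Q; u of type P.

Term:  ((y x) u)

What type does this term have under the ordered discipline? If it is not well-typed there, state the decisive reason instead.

term : R -> P
usage: y=1, x=1, u=1
uses in reading order: y, x, u
typing: well-typed — term : R -> P
summary: ordered ✓, linear ✓, affine ✓, relevant ✓, unrestricted ✓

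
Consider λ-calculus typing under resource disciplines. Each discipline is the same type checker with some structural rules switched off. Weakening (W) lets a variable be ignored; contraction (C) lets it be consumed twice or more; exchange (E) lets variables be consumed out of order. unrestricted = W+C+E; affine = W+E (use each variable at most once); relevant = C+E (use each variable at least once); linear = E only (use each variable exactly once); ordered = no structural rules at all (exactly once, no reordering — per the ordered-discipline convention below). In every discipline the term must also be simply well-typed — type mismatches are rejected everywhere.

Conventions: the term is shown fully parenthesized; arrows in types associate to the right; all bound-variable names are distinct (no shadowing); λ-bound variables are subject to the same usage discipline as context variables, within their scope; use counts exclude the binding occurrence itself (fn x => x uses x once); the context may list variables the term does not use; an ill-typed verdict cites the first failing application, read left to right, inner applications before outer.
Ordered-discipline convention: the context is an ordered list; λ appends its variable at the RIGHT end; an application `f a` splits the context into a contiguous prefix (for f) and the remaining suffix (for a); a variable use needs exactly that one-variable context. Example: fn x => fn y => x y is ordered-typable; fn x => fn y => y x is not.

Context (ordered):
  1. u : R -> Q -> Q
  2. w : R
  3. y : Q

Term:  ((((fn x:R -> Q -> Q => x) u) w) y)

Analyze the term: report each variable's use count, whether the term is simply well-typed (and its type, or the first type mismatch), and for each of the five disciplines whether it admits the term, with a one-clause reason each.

counts: u: 1×; w: 1×; y: 1×; x (bound): 1×
order of uses: x, u, w, y
typing: the term checks, with type Q
ordered: ✓ — one use each (u, w, y, x); ordered split holds
linear: ✓ — u, w, y, x: one use apiece
affine: ✓ — none of u, w, y, x used more than once
relevant: ✓ — every one of u, w, y, x appears
unrestricted: ✓ — typability at Q is all that's needed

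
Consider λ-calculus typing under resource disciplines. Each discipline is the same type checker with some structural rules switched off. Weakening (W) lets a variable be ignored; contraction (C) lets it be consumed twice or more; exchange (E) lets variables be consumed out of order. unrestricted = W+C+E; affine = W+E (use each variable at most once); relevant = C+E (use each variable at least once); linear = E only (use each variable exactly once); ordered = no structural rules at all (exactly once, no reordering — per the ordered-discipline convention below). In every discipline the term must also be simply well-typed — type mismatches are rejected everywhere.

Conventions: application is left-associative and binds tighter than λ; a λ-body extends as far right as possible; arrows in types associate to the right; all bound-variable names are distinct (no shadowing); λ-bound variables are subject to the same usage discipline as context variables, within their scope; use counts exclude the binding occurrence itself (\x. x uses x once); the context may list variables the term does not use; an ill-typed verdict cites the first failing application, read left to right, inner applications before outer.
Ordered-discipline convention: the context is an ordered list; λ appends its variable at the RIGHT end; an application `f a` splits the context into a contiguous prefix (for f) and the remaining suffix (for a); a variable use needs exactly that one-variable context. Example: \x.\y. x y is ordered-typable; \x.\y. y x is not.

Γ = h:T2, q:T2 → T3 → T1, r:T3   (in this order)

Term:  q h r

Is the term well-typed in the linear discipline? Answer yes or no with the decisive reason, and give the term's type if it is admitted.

yes — each of h, q, r used exactly once; term : T1
counts: h: 1, q: 1, r: 1
uses in reading order: q, h, r
typing: well-typed at T1
per-discipline verdicts: ordered ✗; linear ✓; affine ✓; relevant ✓; unrestricted ✓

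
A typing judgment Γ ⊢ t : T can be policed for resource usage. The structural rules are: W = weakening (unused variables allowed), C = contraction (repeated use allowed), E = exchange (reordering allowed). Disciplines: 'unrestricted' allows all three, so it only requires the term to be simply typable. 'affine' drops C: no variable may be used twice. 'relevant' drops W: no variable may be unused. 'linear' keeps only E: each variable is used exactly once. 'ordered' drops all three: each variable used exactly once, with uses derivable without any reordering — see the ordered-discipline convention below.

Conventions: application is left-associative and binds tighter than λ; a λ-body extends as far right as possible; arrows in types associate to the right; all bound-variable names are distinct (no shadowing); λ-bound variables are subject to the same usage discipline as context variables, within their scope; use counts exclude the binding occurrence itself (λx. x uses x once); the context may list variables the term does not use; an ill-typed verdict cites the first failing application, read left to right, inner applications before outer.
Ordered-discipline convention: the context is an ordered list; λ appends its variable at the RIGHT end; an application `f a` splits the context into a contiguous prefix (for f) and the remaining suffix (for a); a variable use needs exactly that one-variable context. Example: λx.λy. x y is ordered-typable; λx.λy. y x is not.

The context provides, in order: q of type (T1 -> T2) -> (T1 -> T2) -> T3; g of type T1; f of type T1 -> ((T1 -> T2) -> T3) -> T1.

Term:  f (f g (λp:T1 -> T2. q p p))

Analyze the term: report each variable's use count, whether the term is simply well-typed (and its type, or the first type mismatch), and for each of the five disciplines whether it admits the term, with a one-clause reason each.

use counts: q: 1×, g: 1×, f: 2×, p (bound): 2×
uses in reading order: f, f, g, q, p, p
typing: the term checks, with type ((T1 -> T2) -> T3) -> T1
ordered: ✗ — uses contraction: f ×2, p ×2
linear: ✗ — uses contraction: f ×2, p ×2
affine: ✗ — uses contraction: f ×2, p ×2
relevant: ✓ — none of q, g, f, p goes unused
unrestricted: ✓ — typability at ((T1 -> T2) -> T3) -> T1 is all that's needed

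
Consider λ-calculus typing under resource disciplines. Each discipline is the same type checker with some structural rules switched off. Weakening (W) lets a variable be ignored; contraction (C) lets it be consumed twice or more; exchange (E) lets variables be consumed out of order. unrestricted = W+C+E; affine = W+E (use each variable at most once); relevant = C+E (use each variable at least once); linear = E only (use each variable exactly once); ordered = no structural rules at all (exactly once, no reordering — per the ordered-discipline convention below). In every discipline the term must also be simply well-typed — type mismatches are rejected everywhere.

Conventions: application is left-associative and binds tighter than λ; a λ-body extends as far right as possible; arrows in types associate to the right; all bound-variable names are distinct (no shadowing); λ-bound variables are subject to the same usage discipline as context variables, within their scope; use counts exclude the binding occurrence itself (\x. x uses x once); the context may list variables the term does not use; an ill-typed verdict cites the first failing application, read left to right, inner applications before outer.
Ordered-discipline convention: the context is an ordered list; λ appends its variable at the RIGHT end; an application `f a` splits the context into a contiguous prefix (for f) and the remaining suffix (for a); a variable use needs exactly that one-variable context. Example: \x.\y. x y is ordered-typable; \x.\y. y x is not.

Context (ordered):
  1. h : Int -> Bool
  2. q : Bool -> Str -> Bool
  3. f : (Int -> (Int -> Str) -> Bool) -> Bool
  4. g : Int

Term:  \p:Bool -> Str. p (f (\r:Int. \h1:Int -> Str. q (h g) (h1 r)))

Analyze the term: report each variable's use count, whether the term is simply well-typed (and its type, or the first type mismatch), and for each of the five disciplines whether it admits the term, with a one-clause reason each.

counts: h ×1; q ×1; f ×1; g ×1; p (bound) ×1; r (bound) ×1; h1 (bound) ×1
order of uses: p, f, q, h, g, h1, r
typing: well-typed — term : (Bool -> Str) -> Str
ordered: ✗ — no contiguous prefix/suffix split fits p, f, q, h, g, h1, r
linear: ✓ — single use per variable (h, q, f, g, p, r, h1)
affine: ✓ — at most one use each (h, q, f, g, p, r, h1)
relevant: ✓ — h, q, f, g, p, r, h1: all used, weakening unneeded
unrestricted: ✓ — simply typable at (Bool -> Str) -> Str; W, C, E all held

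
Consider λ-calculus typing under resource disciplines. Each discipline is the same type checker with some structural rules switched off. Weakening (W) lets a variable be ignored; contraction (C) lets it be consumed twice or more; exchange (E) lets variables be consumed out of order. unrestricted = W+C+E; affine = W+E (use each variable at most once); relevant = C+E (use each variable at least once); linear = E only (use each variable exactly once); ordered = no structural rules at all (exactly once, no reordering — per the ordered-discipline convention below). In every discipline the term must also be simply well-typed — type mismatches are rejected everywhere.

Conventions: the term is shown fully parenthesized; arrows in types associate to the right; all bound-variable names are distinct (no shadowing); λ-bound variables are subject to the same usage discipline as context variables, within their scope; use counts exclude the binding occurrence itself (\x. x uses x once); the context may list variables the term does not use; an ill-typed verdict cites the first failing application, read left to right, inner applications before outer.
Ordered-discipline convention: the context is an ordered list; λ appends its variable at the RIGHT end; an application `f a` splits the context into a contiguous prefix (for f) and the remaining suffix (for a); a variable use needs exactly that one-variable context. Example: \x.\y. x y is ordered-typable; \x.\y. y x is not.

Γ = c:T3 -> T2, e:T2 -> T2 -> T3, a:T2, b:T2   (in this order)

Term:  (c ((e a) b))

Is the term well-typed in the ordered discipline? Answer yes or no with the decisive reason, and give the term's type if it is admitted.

yes — c, e, a, b once each; derivable with no W/C/E; term : T2
counts: c: 1×, e: 1×, a: 1×, b: 1×
order of uses: c, e, a, b
typing: ✓ — T2
all disciplines: ordered ✓ · linear ✓ · affine ✓ · relevant ✓ · unrestricted ✓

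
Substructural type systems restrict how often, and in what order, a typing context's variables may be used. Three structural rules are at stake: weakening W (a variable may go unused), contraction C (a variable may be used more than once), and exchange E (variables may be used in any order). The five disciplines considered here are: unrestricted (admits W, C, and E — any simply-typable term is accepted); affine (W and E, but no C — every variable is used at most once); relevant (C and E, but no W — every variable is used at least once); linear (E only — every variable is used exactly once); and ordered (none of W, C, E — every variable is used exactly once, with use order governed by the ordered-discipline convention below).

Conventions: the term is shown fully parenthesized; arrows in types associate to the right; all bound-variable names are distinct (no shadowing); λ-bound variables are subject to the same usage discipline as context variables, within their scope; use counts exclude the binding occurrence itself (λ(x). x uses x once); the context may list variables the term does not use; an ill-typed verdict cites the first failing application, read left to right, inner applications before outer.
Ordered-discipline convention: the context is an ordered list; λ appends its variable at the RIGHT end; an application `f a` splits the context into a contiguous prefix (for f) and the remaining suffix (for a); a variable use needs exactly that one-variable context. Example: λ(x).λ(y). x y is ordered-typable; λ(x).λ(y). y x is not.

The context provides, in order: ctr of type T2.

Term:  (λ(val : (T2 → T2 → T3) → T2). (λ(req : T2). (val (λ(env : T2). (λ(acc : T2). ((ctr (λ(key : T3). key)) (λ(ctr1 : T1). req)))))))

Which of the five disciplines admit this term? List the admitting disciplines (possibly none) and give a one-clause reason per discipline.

admitting disciplines: none
variable uses: ctr ×1, val [bound] ×1, req [bound] ×1, env [bound] ×0, acc [bound] ×0, key [bound] ×1, ctr1 [bound] ×0
uses in reading order: val, ctr, key, req
typing: ill-typed: can't apply a value of type T2
ordered ✗ (a type mismatch blocks all five)
linear ✗ (the type mismatch rejects it)
affine ✗ (not simply typable)
relevant ✗ (fails simple typing)
unrestricted ✗ (a type mismatch blocks all five)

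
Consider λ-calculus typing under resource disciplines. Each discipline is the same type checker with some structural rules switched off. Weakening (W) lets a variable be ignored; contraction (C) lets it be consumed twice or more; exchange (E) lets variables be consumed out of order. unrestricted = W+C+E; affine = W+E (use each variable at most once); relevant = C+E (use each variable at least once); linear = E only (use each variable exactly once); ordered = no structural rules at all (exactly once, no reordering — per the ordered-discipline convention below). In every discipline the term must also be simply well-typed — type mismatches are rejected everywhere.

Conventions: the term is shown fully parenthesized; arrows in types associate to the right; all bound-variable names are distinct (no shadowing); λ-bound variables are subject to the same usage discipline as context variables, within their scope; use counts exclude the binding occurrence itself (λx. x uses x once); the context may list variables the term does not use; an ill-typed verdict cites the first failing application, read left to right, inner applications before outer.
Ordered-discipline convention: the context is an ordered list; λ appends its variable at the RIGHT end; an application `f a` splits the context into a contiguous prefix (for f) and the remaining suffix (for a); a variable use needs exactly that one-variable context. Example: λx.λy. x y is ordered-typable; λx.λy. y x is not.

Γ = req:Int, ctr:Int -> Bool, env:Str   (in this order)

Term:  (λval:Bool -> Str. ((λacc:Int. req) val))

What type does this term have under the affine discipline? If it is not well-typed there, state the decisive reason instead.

not well-typed under affine — not simply typable
counts: req: 1×, ctr: 0×, env: 0×, val (λ-bound): 1×, acc (λ-bound): 0×
left-to-right use order: req, val
typing: ill-typed: an application expects Int but receives Bool -> Str
per-discipline verdicts: ordered ✗; linear ✗; affine ✗; relevant ✗; unrestricted ✗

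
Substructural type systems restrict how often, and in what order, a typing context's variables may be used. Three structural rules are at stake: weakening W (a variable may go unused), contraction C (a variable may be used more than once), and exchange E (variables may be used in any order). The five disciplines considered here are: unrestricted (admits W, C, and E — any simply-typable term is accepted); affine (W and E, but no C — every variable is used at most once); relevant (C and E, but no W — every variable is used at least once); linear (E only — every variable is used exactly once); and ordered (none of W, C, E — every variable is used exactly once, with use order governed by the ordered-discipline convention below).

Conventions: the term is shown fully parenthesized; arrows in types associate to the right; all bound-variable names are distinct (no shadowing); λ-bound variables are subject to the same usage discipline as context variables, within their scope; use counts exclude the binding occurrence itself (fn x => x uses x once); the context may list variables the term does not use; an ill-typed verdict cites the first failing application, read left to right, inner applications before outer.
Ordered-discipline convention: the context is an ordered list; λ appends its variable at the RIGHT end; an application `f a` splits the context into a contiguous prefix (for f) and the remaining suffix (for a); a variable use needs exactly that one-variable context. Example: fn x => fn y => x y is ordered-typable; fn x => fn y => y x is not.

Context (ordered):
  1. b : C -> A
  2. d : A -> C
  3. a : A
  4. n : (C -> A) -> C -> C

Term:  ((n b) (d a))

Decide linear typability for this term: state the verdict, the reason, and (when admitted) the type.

yes — each of b, d, a, n used exactly once; term : C
use counts: b=1, d=1, a=1, n=1
uses in reading order: n, b, d, a
typing: well-typed — term : C
all disciplines: ordered ✗ | linear ✓ | affine ✓ | relevant ✓ | unrestricted ✓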